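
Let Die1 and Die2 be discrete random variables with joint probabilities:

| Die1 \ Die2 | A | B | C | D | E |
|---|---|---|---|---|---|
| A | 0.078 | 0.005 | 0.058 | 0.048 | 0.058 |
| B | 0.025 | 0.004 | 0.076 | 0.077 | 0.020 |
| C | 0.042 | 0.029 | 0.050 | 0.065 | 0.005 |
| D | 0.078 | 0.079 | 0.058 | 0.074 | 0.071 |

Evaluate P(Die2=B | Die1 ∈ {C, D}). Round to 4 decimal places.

0.1960

P(Die1=C) = 0.042 + 0.029 + 0.050 + 0.065 + 0.005 = 0.191.
P(Die1=D) = 0.078 + 0.079 + 0.058 + 0.074 + 0.071 = 0.360.
P(Die1 ∈ {C, D}) = 0.191 + 0.360 = 0.551; P(Die2=B, Die1 ∈ {C, D}) = 0.029 + 0.079 = 0.108.
P(Die2=B | Die1 ∈ {C, D}) = 0.108/0.551 = 0.1960.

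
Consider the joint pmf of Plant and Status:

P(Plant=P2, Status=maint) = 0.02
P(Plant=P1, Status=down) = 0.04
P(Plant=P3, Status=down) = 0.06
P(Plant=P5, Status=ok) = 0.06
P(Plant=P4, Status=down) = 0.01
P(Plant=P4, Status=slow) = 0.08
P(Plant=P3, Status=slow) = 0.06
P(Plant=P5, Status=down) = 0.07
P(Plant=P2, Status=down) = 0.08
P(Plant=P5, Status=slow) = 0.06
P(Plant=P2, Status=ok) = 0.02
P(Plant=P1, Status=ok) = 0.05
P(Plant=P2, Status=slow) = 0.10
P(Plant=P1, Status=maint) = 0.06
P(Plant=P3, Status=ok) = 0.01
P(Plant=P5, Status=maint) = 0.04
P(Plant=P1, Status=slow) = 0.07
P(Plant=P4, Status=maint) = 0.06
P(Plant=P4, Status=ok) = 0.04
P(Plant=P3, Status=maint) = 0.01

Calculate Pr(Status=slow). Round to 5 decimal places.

P(Status=slow) = 0.07 + 0.10 + 0.06 + 0.08 + 0.06 = 0.37.

0.37000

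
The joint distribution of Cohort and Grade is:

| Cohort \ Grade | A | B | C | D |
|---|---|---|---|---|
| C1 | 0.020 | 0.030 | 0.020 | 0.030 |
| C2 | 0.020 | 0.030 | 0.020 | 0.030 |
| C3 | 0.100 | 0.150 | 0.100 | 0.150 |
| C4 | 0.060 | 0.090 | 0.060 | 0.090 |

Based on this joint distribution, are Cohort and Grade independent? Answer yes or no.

yes

Every cell satisfies P(Cohort,Grade) = P(Cohort)·P(Grade). For instance P(Cohort=C2) = 0.100, P(Grade=D) = 0.300, and 0.100×0.300 = 0.030 matches the joint entry. So Cohort and Grade are independent.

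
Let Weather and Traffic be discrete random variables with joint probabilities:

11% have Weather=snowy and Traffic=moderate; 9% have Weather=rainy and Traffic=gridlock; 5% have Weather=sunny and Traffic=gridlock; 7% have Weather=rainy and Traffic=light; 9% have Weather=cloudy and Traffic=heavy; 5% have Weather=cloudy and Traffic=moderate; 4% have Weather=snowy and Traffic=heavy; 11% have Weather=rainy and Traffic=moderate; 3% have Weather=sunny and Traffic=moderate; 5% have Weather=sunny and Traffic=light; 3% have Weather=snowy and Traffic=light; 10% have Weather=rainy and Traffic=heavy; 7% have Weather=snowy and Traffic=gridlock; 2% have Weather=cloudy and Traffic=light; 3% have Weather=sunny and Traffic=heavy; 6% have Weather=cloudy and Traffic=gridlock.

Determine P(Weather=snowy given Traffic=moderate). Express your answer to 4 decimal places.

0.3667

P(Traffic=moderate) = 0.03 + 0.05 + 0.11 + 0.11 = 0.30.
P(Weather=snowy | Traffic=moderate) = 0.11/0.30 = 0.3667.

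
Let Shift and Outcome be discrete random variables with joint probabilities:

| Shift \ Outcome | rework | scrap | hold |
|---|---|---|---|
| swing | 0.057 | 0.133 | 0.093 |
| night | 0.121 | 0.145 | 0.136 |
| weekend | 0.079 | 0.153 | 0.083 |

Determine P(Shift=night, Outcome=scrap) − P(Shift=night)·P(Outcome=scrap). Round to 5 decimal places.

P(Shift=night) = 0.121 + 0.145 + 0.136 = 0.402.
P(Outcome=scrap) = 0.133 + 0.145 + 0.153 = 0.431.
P(Shift=night, Outcome=scrap) − P(Shift=night)P(Outcome=scrap) = 0.145 − 0.402×0.431 = -0.02826.

-0.02826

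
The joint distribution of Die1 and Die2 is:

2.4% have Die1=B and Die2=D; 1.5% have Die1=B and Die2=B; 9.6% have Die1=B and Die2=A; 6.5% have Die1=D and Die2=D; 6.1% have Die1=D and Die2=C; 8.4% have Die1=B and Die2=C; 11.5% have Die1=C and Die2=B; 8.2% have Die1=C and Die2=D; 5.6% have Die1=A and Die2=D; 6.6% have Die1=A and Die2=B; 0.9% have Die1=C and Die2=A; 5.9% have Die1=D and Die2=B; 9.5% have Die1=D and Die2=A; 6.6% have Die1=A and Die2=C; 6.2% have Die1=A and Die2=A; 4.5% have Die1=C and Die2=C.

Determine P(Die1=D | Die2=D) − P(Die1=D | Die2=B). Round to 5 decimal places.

P(Die2=D) = 0.056 + 0.024 + 0.082 + 0.065 = 0.227; P(Die1=D | Die2=D) = 0.065/0.227 = 0.286344.
P(Die2=B) = 0.066 + 0.015 + 0.115 + 0.059 = 0.255; P(Die1=D | Die2=B) = 0.059/0.255 = 0.231373.
Difference = 0.05497.

0.05497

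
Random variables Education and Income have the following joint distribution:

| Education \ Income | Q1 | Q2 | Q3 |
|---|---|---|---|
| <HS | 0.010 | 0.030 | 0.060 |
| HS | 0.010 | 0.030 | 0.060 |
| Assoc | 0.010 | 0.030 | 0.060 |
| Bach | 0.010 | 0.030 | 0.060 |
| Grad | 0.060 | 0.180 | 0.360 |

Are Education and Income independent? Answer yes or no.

Every cell satisfies P(Education,Income) = P(Education)·P(Income). For instance P(Education=Assoc) = 0.100, P(Income=Q3) = 0.600, and 0.100×0.600 = 0.060 matches the joint entry. So Education and Income are independent.

yes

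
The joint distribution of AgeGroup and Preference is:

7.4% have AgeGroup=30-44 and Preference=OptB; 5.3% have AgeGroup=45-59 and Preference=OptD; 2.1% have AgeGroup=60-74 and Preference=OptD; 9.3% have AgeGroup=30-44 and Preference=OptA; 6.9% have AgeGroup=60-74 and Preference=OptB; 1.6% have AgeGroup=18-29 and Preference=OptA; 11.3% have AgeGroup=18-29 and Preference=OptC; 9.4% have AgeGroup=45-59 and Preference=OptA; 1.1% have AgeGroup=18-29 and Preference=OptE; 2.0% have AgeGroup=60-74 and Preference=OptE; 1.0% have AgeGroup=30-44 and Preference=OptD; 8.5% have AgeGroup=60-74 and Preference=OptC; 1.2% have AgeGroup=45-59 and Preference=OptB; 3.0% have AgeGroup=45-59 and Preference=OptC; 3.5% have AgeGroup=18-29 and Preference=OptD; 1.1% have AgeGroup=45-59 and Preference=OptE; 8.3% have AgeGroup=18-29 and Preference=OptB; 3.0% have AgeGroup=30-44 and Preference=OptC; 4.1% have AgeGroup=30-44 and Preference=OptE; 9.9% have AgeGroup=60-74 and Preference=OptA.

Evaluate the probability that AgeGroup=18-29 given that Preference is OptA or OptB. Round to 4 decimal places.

0.1833

P(Preference=OptA) = 0.016 + 0.093 + 0.094 + 0.099 = 0.302.
P(Preference=OptB) = 0.083 + 0.074 + 0.012 + 0.069 = 0.238.
P(Preference ∈ {OptA, OptB}) = 0.302 + 0.238 = 0.540; P(AgeGroup=18-29, Preference ∈ {OptA, OptB}) = 0.016 + 0.083 = 0.099.
P(AgeGroup=18-29 | Preference ∈ {OptA, OptB}) = 0.099/0.540 = 0.1833.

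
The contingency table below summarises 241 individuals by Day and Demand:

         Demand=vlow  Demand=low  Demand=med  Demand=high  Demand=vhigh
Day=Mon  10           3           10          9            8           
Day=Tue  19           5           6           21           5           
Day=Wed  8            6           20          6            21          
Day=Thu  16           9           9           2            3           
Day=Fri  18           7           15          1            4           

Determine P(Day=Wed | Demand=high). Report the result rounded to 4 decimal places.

0.1538

Total with Demand=high: 9 + 21 + 6 + 2 + 1 = 39.
P(Day=Wed | Demand=high) = 6/39 = 0.1538.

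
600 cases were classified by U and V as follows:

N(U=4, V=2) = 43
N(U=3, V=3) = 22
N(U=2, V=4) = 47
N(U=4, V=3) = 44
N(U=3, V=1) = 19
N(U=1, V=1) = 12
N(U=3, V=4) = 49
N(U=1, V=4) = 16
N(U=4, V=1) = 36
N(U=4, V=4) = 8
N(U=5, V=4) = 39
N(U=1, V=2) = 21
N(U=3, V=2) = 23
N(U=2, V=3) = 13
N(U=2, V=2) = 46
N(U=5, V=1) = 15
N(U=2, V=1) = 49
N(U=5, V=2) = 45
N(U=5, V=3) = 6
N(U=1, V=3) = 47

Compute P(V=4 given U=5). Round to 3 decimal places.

Total with U=5: 15 + 45 + 6 + 39 = 105.
P(V=4 | U=5) = 39/105 = 0.371.

0.371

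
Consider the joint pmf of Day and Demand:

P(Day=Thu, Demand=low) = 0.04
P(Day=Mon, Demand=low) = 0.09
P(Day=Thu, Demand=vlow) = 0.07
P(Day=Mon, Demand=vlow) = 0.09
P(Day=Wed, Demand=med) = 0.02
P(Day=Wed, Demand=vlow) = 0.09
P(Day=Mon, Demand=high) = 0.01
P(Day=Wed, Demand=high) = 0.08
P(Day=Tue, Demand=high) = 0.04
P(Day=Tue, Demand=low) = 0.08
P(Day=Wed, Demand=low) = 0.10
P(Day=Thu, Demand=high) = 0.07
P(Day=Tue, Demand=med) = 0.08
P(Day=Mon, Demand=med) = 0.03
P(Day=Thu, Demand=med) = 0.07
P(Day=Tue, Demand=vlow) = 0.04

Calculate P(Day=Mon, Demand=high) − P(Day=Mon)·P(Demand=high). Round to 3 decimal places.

-0.034

P(Day=Mon) = 0.09 + 0.09 + 0.03 + 0.01 = 0.22.
P(Demand=high) = 0.01 + 0.04 + 0.08 + 0.07 = 0.20.
P(Day=Mon, Demand=high) − P(Day=Mon)P(Demand=high) = 0.01 − 0.22×0.20 = -0.034.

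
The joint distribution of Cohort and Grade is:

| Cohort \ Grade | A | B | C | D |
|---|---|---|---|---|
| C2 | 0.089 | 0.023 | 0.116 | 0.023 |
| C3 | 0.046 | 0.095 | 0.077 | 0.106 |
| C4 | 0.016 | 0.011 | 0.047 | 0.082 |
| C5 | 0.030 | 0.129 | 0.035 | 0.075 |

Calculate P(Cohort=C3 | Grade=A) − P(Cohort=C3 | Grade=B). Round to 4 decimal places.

-0.1141

P(Grade=A) = 0.089 + 0.046 + 0.016 + 0.030 = 0.181; P(Cohort=C3 | Grade=A) = 0.046/0.181 = 0.25414.
P(Grade=B) = 0.023 + 0.095 + 0.011 + 0.129 = 0.258; P(Cohort=C3 | Grade=B) = 0.095/0.258 = 0.36822.
Difference = -0.1141.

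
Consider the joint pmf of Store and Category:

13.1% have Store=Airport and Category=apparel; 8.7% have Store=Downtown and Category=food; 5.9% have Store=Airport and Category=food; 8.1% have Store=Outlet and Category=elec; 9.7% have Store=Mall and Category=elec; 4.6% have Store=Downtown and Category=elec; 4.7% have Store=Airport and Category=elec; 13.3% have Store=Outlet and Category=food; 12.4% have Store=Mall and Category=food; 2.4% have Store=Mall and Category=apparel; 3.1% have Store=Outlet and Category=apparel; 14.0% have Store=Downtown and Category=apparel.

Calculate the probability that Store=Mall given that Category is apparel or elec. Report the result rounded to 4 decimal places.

0.2027

P(Category=apparel) = 0.140 + 0.024 + 0.131 + 0.031 = 0.326.
P(Category=elec) = 0.046 + 0.097 + 0.047 + 0.081 = 0.271.
P(Category ∈ {apparel, elec}) = 0.326 + 0.271 = 0.597; P(Store=Mall, Category ∈ {apparel, elec}) = 0.024 + 0.097 = 0.121.
P(Store=Mall | Category ∈ {apparel, elec}) = 0.121/0.597 = 0.2027.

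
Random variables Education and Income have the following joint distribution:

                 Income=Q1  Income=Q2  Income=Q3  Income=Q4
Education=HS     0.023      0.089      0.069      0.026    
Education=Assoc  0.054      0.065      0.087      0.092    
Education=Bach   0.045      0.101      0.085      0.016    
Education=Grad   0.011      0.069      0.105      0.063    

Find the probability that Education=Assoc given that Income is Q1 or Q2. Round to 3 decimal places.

P(Income=Q1) = 0.023 + 0.054 + 0.045 + 0.011 = 0.133.
P(Income=Q2) = 0.089 + 0.065 + 0.101 + 0.069 = 0.324.
P(Income ∈ {Q1, Q2}) = 0.133 + 0.324 = 0.457; P(Education=Assoc, Income ∈ {Q1, Q2}) = 0.054 + 0.065 = 0.119.
P(Education=Assoc | Income ∈ {Q1, Q2}) = 0.119/0.457 = 0.260.

0.260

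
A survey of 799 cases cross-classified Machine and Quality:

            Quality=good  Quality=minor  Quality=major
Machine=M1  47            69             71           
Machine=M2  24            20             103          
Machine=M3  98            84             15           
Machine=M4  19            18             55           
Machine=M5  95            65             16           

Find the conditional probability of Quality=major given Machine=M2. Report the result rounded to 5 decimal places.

0.70068

Total with Machine=M2: 24 + 20 + 103 = 147.
P(Quality=major | Machine=M2) = 103/147 = 0.70068.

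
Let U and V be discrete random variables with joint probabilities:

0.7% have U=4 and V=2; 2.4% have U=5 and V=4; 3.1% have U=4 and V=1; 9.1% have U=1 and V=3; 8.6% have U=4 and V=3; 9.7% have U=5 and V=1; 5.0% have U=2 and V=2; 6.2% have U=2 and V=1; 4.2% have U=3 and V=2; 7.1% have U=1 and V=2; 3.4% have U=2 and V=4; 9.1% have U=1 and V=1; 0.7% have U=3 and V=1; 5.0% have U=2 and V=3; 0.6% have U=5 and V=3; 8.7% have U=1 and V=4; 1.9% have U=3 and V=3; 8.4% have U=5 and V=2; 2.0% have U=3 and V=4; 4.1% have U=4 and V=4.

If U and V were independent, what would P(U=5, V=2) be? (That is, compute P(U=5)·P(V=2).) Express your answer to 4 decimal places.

0.0536

P(U=5) = 0.097 + 0.084 + 0.006 + 0.024 = 0.211.
P(V=2) = 0.071 + 0.050 + 0.042 + 0.007 + 0.084 = 0.254.
Product: 0.211 × 0.254 = 0.0536.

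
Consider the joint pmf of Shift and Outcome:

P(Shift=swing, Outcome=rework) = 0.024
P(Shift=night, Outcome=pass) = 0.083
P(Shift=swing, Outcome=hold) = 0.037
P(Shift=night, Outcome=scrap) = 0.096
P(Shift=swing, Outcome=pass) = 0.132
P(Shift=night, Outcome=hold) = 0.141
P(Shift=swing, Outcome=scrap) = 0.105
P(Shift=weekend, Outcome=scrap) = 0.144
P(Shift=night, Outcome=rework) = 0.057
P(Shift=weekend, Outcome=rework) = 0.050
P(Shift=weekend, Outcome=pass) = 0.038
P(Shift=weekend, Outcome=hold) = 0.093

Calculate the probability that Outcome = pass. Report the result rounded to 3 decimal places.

0.253

P(Outcome=pass) = 0.132 + 0.083 + 0.038 = 0.253.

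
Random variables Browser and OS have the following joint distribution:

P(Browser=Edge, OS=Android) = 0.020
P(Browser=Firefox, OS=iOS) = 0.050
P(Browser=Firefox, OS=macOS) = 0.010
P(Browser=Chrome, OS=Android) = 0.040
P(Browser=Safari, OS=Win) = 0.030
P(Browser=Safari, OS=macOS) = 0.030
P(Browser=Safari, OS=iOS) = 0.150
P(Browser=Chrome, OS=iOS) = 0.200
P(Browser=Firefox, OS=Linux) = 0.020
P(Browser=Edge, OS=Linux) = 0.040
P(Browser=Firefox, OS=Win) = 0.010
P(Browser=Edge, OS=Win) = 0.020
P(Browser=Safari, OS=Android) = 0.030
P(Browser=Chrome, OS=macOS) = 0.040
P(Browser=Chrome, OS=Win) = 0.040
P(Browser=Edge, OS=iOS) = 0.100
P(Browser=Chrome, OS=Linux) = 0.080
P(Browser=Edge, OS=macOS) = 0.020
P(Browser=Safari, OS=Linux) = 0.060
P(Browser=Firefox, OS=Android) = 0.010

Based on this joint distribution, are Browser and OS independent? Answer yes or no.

yes

Every cell satisfies P(Browser,OS) = P(Browser)·P(OS). For instance P(Browser=Safari) = 0.300, P(OS=Win) = 0.100, and 0.300×0.100 = 0.030 matches the joint entry. So Browser and OS are independent.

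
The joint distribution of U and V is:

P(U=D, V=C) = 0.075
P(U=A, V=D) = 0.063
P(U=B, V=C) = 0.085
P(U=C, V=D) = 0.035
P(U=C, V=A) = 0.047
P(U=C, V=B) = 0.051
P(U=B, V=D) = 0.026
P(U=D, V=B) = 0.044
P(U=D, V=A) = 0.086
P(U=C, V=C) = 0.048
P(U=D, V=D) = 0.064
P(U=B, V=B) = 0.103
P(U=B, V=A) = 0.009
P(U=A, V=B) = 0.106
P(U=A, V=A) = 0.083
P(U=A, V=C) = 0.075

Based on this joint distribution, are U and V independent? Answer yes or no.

P(U=B) = 0.223 and P(V=A) = 0.225, so their product is 0.05018, but P(U=B, V=A) = 0.009. Since these differ, U and V are not independent.

no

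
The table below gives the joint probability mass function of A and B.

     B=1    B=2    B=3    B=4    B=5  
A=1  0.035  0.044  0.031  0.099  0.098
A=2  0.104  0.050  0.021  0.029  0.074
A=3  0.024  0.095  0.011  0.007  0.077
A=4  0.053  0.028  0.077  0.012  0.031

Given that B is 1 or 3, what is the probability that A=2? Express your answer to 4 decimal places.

P(B=1) = 0.035 + 0.104 + 0.024 + 0.053 = 0.216.
P(B=3) = 0.031 + 0.021 + 0.011 + 0.077 = 0.140.
P(B ∈ {1, 3}) = 0.216 + 0.140 = 0.356; P(A=2, B ∈ {1, 3}) = 0.104 + 0.021 = 0.125.
P(A=2 | B ∈ {1, 3}) = 0.125/0.356 = 0.3511.

0.3511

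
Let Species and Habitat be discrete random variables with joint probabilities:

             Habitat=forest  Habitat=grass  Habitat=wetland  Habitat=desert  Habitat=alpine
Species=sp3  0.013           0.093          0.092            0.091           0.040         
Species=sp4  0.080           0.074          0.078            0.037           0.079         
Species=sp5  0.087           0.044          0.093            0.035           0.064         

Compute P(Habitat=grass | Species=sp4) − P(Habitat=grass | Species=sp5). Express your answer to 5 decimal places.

P(Species=sp4) = 0.080 + 0.074 + 0.078 + 0.037 + 0.079 = 0.348; P(Habitat=grass | Species=sp4) = 0.074/0.348 = 0.212644.
P(Species=sp5) = 0.087 + 0.044 + 0.093 + 0.035 + 0.064 = 0.323; P(Habitat=grass | Species=sp5) = 0.044/0.323 = 0.136223.
Difference = 0.07642.

0.07642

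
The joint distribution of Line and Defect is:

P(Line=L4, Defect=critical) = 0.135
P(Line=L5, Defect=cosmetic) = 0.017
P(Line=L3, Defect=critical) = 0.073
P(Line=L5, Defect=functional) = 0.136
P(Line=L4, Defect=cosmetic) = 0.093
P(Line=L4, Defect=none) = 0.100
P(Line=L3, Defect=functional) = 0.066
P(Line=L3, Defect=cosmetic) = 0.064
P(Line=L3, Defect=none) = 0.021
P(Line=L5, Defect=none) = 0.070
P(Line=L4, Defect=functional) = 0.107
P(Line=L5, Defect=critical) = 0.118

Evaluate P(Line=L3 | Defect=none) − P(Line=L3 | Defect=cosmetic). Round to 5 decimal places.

P(Defect=none) = 0.021 + 0.100 + 0.070 = 0.191; P(Line=L3 | Defect=none) = 0.021/0.191 = 0.109948.
P(Defect=cosmetic) = 0.064 + 0.093 + 0.017 = 0.174; P(Line=L3 | Defect=cosmetic) = 0.064/0.174 = 0.367816.
Difference = -0.25787.

-0.25787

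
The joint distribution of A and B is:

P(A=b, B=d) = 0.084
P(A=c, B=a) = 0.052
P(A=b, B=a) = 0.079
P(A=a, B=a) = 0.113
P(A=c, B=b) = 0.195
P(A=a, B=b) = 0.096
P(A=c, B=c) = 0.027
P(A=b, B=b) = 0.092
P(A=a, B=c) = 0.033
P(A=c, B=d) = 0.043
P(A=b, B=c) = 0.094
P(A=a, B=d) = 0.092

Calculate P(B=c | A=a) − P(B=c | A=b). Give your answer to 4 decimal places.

P(A=a) = 0.113 + 0.096 + 0.033 + 0.092 = 0.334; P(B=c | A=a) = 0.033/0.334 = 0.09880.
P(A=b) = 0.079 + 0.092 + 0.094 + 0.084 = 0.349; P(B=c | A=b) = 0.094/0.349 = 0.26934.
Difference = -0.1705.

-0.1705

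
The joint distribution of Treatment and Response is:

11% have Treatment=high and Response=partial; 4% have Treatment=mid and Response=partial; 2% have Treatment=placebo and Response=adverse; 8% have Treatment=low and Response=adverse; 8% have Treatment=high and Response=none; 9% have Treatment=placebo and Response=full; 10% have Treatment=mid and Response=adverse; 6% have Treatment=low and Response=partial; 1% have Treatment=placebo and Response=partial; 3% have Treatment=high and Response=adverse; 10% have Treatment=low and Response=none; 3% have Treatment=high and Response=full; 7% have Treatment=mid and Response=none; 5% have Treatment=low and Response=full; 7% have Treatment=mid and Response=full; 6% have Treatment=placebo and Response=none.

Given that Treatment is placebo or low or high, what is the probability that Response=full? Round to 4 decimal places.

0.2361

P(Treatment=placebo) = 0.06 + 0.01 + 0.09 + 0.02 = 0.18.
P(Treatment=low) = 0.10 + 0.06 + 0.05 + 0.08 = 0.29.
P(Treatment=high) = 0.08 + 0.11 + 0.03 + 0.03 = 0.25.
P(Treatment ∈ {placebo, low, high}) = 0.18 + 0.29 + 0.25 = 0.72; P(Response=full, Treatment ∈ {placebo, low, high}) = 0.09 + 0.05 + 0.03 = 0.17.
P(Response=full | Treatment ∈ {placebo, low, high}) = 0.17/0.72 = 0.2361.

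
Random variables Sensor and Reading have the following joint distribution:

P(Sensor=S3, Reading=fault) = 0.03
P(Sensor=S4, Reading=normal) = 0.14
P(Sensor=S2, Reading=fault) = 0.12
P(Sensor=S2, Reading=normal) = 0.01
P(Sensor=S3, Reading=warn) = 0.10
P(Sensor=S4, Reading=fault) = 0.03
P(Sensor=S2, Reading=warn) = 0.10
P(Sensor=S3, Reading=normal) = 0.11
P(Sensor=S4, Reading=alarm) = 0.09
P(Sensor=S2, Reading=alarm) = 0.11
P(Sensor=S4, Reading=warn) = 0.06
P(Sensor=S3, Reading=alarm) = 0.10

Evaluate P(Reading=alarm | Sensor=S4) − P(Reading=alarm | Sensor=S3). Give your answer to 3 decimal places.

-0.013

P(Sensor=S4) = 0.14 + 0.06 + 0.09 + 0.03 = 0.32; P(Reading=alarm | Sensor=S4) = 0.09/0.32 = 0.2813.
P(Sensor=S3) = 0.11 + 0.10 + 0.10 + 0.03 = 0.34; P(Reading=alarm | Sensor=S3) = 0.10/0.34 = 0.2941.
Difference = -0.013.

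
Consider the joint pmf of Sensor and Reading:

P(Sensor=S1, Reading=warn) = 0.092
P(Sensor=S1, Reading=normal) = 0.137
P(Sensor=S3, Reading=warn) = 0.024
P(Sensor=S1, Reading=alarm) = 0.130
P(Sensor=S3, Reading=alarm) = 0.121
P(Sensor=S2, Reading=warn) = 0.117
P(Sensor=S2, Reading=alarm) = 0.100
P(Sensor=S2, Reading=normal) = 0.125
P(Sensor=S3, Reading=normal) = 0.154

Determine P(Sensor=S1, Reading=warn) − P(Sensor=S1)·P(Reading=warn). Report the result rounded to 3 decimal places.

0.008

P(Sensor=S1) = 0.137 + 0.092 + 0.130 = 0.359.
P(Reading=warn) = 0.092 + 0.117 + 0.024 = 0.233.
P(Sensor=S1, Reading=warn) − P(Sensor=S1)P(Reading=warn) = 0.092 − 0.359×0.233 = 0.008.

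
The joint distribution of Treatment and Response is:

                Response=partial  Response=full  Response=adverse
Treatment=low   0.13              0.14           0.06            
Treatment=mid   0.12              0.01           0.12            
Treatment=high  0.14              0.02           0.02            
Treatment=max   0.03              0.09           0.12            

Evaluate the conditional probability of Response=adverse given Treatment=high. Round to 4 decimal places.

P(Treatment=high) = 0.14 + 0.02 + 0.02 = 0.18.
P(Response=adverse | Treatment=high) = 0.02/0.18 = 0.1111.

0.1111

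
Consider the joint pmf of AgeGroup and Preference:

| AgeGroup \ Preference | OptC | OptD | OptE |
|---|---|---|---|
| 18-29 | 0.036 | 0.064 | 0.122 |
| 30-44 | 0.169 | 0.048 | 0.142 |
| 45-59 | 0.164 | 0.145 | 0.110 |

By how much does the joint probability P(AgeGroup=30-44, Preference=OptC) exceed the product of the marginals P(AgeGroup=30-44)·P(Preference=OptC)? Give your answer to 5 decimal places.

P(AgeGroup=30-44) = 0.169 + 0.048 + 0.142 = 0.359.
P(Preference=OptC) = 0.036 + 0.169 + 0.164 = 0.369.
P(AgeGroup=30-44, Preference=OptC) − P(AgeGroup=30-44)P(Preference=OptC) = 0.169 − 0.359×0.369 = 0.03653.

0.03653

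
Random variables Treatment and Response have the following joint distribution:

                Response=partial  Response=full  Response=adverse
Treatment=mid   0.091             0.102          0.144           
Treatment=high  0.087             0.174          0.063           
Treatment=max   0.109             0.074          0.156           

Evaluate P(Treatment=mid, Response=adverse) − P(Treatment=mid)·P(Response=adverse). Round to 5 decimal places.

P(Treatment=mid) = 0.091 + 0.102 + 0.144 = 0.337.
P(Response=adverse) = 0.144 + 0.063 + 0.156 = 0.363.
P(Treatment=mid, Response=adverse) − P(Treatment=mid)P(Response=adverse) = 0.144 − 0.337×0.363 = 0.02167.

0.02167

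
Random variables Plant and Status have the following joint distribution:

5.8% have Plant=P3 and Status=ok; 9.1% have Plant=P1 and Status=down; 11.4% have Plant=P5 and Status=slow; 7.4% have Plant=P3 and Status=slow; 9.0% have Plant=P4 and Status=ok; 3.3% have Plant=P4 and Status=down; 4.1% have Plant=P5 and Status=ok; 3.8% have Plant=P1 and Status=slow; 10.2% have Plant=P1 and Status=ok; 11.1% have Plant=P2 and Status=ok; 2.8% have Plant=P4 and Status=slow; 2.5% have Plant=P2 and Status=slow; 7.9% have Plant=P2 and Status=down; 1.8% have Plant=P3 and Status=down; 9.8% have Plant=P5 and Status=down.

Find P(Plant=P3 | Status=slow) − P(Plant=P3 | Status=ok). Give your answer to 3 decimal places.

P(Status=slow) = 0.038 + 0.025 + 0.074 + 0.028 + 0.114 = 0.279; P(Plant=P3 | Status=slow) = 0.074/0.279 = 0.2652.
P(Status=ok) = 0.102 + 0.111 + 0.058 + 0.090 + 0.041 = 0.402; P(Plant=P3 | Status=ok) = 0.058/0.402 = 0.1443.
Difference = 0.121.

0.121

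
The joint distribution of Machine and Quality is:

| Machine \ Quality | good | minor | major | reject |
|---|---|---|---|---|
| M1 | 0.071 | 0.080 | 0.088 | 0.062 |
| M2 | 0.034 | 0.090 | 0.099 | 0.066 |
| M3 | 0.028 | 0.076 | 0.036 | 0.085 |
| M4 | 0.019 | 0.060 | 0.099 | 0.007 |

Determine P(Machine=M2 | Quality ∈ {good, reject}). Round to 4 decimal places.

0.2688

P(Quality=good) = 0.071 + 0.034 + 0.028 + 0.019 = 0.152.
P(Quality=reject) = 0.062 + 0.066 + 0.085 + 0.007 = 0.220.
P(Quality ∈ {good, reject}) = 0.152 + 0.220 = 0.372; P(Machine=M2, Quality ∈ {good, reject}) = 0.034 + 0.066 = 0.100.
P(Machine=M2 | Quality ∈ {good, reject}) = 0.100/0.372 = 0.2688.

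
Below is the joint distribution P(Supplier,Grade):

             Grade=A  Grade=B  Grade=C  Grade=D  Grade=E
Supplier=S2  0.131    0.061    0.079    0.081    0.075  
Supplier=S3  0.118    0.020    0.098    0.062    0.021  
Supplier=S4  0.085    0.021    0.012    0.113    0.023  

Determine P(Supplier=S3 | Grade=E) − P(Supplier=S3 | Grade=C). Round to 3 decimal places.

-0.342

P(Grade=E) = 0.075 + 0.021 + 0.023 = 0.119; P(Supplier=S3 | Grade=E) = 0.021/0.119 = 0.1765.
P(Grade=C) = 0.079 + 0.098 + 0.012 = 0.189; P(Supplier=S3 | Grade=C) = 0.098/0.189 = 0.5185.
Difference = -0.342.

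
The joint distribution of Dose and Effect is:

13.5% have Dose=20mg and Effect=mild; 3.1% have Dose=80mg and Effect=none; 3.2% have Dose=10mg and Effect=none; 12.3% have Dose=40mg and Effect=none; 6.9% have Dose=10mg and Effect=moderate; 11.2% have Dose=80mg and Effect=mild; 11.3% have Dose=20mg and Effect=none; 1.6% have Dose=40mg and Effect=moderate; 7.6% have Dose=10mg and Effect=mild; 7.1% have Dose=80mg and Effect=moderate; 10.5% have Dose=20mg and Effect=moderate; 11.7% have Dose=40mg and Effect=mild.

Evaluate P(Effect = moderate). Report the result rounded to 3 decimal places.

P(Effect=moderate) = 0.069 + 0.105 + 0.016 + 0.071 = 0.261.

0.261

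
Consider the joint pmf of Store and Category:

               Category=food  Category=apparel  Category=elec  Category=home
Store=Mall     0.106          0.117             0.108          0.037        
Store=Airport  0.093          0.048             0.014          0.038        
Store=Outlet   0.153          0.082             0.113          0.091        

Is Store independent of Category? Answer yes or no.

P(Store=Airport) = 0.193 and P(Category=elec) = 0.235, so their product is 0.04536, but P(Store=Airport, Category=elec) = 0.014. Since these differ, Store and Category are not independent.

no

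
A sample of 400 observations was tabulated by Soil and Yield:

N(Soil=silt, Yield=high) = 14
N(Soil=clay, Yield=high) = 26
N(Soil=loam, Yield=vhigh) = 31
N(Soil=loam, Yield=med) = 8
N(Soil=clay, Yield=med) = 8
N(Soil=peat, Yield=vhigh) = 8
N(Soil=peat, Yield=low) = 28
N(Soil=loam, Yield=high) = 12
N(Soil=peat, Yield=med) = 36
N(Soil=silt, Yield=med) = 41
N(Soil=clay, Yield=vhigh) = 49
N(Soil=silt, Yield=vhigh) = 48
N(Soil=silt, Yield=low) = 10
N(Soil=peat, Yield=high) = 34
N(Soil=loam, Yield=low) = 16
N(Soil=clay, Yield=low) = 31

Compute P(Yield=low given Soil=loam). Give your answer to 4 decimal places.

Total with Soil=loam: 16 + 8 + 12 + 31 = 67.
P(Yield=low | Soil=loam) = 16/67 = 0.2388.

0.2388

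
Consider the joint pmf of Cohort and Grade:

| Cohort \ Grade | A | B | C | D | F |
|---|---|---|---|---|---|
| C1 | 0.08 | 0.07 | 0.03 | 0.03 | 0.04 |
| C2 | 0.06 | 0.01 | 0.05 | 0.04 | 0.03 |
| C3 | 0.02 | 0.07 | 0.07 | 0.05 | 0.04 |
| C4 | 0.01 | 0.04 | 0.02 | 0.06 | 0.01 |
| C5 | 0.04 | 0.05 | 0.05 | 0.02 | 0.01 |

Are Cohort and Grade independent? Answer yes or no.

P(Cohort=C2) = 0.19 and P(Grade=B) = 0.24, so their product is 0.0456, but P(Cohort=C2, Grade=B) = 0.01. Since these differ, Cohort and Grade are not independent.

no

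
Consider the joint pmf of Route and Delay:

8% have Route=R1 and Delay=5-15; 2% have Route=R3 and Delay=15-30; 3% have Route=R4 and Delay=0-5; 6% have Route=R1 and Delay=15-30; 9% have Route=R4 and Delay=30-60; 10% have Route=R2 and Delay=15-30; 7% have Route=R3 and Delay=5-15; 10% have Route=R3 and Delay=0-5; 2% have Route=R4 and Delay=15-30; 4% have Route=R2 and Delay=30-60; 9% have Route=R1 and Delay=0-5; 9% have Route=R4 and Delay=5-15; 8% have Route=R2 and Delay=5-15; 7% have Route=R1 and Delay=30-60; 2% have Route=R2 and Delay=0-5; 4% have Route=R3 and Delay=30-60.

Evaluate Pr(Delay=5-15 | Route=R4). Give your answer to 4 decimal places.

0.3913

P(Route=R4) = 0.03 + 0.09 + 0.02 + 0.09 = 0.23.
P(Delay=5-15 | Route=R4) = 0.09/0.23 = 0.3913.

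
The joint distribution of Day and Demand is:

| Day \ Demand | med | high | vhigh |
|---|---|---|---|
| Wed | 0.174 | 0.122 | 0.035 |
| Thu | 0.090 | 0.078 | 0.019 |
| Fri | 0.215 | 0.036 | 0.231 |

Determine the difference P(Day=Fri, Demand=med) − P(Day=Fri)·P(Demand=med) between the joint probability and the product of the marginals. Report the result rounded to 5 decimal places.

P(Day=Fri) = 0.215 + 0.036 + 0.231 = 0.482.
P(Demand=med) = 0.174 + 0.090 + 0.215 = 0.479.
P(Day=Fri, Demand=med) − P(Day=Fri)P(Demand=med) = 0.215 − 0.482×0.479 = -0.01588.

-0.01588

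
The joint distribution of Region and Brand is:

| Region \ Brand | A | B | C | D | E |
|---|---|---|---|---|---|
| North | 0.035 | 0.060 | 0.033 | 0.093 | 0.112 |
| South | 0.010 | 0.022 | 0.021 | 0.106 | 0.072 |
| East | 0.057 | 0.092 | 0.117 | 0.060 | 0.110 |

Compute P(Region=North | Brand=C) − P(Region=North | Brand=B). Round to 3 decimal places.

P(Brand=C) = 0.033 + 0.021 + 0.117 = 0.171; P(Region=North | Brand=C) = 0.033/0.171 = 0.1930.
P(Brand=B) = 0.060 + 0.022 + 0.092 = 0.174; P(Region=North | Brand=B) = 0.060/0.174 = 0.3448.
Difference = -0.152.

-0.152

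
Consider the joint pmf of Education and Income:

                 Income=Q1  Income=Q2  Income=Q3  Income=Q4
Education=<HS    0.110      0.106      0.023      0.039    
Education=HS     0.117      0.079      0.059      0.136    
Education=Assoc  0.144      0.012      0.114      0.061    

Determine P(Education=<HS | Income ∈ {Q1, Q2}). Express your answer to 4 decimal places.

0.3803

P(Income=Q1) = 0.110 + 0.117 + 0.144 = 0.371.
P(Income=Q2) = 0.106 + 0.079 + 0.012 = 0.197.
P(Income ∈ {Q1, Q2}) = 0.371 + 0.197 = 0.568; P(Education=<HS, Income ∈ {Q1, Q2}) = 0.110 + 0.106 = 0.216.
P(Education=<HS | Income ∈ {Q1, Q2}) = 0.216/0.568 = 0.3803.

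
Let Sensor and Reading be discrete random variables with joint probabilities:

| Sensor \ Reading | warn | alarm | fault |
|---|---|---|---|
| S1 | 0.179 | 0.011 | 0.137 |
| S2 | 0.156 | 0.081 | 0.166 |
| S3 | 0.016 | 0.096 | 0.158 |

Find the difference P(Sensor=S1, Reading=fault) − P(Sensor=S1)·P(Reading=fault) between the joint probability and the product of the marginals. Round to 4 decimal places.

-0.0137

P(Sensor=S1) = 0.179 + 0.011 + 0.137 = 0.327.
P(Reading=fault) = 0.137 + 0.166 + 0.158 = 0.461.
P(Sensor=S1, Reading=fault) − P(Sensor=S1)P(Reading=fault) = 0.137 − 0.327×0.461 = -0.0137.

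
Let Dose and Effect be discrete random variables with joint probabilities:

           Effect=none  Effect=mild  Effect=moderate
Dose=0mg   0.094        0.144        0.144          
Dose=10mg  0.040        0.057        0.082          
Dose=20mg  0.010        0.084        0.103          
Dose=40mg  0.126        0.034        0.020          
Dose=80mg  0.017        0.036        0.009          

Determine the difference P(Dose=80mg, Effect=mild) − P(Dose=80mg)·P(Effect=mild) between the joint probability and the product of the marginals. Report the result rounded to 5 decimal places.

P(Dose=80mg) = 0.017 + 0.036 + 0.009 = 0.062.
P(Effect=mild) = 0.144 + 0.057 + 0.084 + 0.034 + 0.036 = 0.355.
P(Dose=80mg, Effect=mild) − P(Dose=80mg)P(Effect=mild) = 0.036 − 0.062×0.355 = 0.01399.

0.01399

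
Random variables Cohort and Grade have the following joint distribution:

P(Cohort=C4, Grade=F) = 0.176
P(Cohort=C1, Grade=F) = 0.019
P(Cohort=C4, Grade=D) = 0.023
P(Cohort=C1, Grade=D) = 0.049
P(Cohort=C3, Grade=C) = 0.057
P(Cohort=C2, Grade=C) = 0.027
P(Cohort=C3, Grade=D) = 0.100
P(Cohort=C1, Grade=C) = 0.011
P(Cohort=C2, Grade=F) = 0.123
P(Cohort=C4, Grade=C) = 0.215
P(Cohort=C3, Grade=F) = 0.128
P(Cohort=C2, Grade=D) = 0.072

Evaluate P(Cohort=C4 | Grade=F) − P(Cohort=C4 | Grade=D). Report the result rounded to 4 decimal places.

P(Grade=F) = 0.019 + 0.123 + 0.128 + 0.176 = 0.446; P(Cohort=C4 | Grade=F) = 0.176/0.446 = 0.39462.
P(Grade=D) = 0.049 + 0.072 + 0.100 + 0.023 = 0.244; P(Cohort=C4 | Grade=D) = 0.023/0.244 = 0.09426.
Difference = 0.3004.

0.3004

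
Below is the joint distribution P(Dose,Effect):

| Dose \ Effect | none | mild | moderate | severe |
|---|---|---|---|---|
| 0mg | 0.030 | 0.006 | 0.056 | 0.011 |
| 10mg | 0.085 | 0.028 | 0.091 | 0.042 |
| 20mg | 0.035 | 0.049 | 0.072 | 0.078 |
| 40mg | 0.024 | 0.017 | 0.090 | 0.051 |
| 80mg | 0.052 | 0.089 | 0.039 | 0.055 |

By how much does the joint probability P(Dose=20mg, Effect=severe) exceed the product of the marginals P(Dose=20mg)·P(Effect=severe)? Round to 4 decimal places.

P(Dose=20mg) = 0.035 + 0.049 + 0.072 + 0.078 = 0.234.
P(Effect=severe) = 0.011 + 0.042 + 0.078 + 0.051 + 0.055 = 0.237.
P(Dose=20mg, Effect=severe) − P(Dose=20mg)P(Effect=severe) = 0.078 − 0.234×0.237 = 0.0225.

0.0225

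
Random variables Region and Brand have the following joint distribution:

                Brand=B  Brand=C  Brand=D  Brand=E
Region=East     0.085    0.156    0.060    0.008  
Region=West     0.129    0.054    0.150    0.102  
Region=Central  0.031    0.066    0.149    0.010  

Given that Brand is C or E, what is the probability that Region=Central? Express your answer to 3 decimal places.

P(Brand=C) = 0.156 + 0.054 + 0.066 = 0.276.
P(Brand=E) = 0.008 + 0.102 + 0.010 = 0.120.
P(Brand ∈ {C, E}) = 0.276 + 0.120 = 0.396; P(Region=Central, Brand ∈ {C, E}) = 0.066 + 0.010 = 0.076.
P(Region=Central | Brand ∈ {C, E}) = 0.076/0.396 = 0.192.

0.192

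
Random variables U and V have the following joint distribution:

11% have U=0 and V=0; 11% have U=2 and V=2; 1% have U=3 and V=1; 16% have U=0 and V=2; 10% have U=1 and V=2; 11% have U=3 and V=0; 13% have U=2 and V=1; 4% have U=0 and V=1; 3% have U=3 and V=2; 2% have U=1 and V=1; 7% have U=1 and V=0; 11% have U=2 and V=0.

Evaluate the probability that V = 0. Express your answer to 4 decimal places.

P(V=0) = 0.11 + 0.07 + 0.11 + 0.11 = 0.40.

0.4000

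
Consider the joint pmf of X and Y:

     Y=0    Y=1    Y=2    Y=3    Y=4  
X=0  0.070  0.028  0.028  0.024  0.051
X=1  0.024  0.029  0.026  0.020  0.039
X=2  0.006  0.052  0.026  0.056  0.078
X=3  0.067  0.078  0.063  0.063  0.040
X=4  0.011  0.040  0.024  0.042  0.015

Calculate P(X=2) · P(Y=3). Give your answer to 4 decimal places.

P(X=2) = 0.006 + 0.052 + 0.026 + 0.056 + 0.078 = 0.218.
P(Y=3) = 0.024 + 0.020 + 0.056 + 0.063 + 0.042 = 0.205.
Product: 0.218 × 0.205 = 0.0447.

0.0447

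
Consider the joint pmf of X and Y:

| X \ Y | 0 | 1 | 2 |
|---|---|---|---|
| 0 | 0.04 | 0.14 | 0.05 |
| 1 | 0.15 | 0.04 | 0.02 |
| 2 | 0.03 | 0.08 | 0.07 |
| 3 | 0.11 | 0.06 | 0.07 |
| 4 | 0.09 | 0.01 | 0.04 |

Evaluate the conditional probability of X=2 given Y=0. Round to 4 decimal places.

P(Y=0) = 0.04 + 0.15 + 0.03 + 0.11 + 0.09 = 0.42.
P(X=2 | Y=0) = 0.03/0.42 = 0.0714.

0.0714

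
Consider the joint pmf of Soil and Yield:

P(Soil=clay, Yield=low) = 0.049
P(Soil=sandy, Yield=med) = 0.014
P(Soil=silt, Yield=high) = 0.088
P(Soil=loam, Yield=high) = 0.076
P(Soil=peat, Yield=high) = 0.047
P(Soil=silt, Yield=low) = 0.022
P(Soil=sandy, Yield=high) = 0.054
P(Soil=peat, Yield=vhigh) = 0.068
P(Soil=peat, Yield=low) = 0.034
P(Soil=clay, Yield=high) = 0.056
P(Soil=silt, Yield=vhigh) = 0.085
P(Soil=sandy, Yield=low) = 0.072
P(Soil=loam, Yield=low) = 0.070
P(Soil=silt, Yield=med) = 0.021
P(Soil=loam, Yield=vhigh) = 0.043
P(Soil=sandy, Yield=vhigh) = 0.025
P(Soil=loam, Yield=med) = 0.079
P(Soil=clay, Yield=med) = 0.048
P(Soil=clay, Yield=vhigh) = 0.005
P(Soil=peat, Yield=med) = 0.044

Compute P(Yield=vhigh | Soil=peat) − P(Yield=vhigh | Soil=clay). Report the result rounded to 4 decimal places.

P(Soil=peat) = 0.034 + 0.044 + 0.047 + 0.068 = 0.193; P(Yield=vhigh | Soil=peat) = 0.068/0.193 = 0.35233.
P(Soil=clay) = 0.049 + 0.048 + 0.056 + 0.005 = 0.158; P(Yield=vhigh | Soil=clay) = 0.005/0.158 = 0.03165.
Difference = 0.3207.

0.3207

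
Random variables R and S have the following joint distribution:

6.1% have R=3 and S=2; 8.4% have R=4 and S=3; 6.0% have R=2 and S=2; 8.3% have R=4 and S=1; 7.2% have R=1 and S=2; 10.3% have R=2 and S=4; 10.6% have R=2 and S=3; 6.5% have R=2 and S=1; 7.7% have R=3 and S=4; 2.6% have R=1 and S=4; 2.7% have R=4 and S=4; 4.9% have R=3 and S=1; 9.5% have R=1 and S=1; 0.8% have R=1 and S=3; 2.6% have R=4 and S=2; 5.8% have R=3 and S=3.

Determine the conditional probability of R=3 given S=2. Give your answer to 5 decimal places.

P(S=2) = 0.072 + 0.060 + 0.061 + 0.026 = 0.219.
P(R=3 | S=2) = 0.061/0.219 = 0.27854.

0.27854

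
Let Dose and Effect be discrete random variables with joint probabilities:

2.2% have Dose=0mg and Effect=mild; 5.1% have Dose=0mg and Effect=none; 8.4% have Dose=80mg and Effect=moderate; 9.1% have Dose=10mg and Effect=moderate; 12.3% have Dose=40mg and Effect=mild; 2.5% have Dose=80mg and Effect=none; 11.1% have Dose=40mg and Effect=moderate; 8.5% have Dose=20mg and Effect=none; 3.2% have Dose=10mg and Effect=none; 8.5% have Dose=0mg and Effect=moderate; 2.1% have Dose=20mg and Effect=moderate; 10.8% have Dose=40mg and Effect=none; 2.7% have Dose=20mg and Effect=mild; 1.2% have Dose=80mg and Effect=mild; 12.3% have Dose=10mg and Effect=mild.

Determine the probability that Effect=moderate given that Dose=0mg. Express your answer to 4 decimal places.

P(Dose=0mg) = 0.051 + 0.022 + 0.085 = 0.158.
P(Effect=moderate | Dose=0mg) = 0.085/0.158 = 0.5380.

0.5380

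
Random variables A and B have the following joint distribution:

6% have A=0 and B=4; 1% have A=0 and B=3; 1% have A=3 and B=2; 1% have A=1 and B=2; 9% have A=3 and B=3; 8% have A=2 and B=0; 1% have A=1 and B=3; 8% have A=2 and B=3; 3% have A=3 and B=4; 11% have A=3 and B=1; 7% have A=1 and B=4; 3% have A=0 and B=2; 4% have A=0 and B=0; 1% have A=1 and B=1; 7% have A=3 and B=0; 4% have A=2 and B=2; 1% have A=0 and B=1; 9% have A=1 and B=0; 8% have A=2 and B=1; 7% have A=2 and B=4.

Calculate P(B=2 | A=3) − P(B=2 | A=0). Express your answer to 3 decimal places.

-0.168

P(A=3) = 0.07 + 0.11 + 0.01 + 0.09 + 0.03 = 0.31; P(B=2 | A=3) = 0.01/0.31 = 0.0323.
P(A=0) = 0.04 + 0.01 + 0.03 + 0.01 + 0.06 = 0.15; P(B=2 | A=0) = 0.03/0.15 = 0.2000.
Difference = -0.168.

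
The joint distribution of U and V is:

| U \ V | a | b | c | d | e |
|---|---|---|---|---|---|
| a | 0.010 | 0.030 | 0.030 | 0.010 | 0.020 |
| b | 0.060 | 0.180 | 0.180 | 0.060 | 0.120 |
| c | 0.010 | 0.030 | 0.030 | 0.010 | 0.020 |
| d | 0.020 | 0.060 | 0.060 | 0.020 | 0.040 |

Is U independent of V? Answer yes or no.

Every cell satisfies P(U,V) = P(U)·P(V). For instance P(U=b) = 0.600, P(V=a) = 0.100, and 0.600×0.100 = 0.060 matches the joint entry. So U and V are independent.

yes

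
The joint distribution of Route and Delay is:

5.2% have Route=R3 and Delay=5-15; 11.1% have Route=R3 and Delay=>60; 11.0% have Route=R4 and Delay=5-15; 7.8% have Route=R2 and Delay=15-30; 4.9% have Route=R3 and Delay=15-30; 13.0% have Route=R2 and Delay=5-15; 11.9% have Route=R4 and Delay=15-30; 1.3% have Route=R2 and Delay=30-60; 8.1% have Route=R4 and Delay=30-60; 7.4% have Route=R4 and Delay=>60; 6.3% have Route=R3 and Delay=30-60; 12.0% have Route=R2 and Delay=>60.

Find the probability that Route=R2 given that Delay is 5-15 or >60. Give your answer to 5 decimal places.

0.41876

P(Delay=5-15) = 0.130 + 0.052 + 0.110 = 0.292.
P(Delay=>60) = 0.120 + 0.111 + 0.074 = 0.305.
P(Delay ∈ {5-15, >60}) = 0.292 + 0.305 = 0.597; P(Route=R2, Delay ∈ {5-15, >60}) = 0.130 + 0.120 = 0.250.
P(Route=R2 | Delay ∈ {5-15, >60}) = 0.250/0.597 = 0.41876.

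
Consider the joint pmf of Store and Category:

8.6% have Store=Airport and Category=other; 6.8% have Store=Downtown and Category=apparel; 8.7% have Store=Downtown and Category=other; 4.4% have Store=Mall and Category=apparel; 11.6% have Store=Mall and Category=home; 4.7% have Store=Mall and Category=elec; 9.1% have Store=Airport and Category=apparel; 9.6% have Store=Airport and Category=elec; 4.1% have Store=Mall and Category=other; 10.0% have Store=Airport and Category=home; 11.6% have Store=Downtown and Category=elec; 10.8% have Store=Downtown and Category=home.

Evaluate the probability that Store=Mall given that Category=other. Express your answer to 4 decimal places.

0.1916

P(Category=other) = 0.087 + 0.041 + 0.086 = 0.214.
P(Store=Mall | Category=other) = 0.041/0.214 = 0.1916.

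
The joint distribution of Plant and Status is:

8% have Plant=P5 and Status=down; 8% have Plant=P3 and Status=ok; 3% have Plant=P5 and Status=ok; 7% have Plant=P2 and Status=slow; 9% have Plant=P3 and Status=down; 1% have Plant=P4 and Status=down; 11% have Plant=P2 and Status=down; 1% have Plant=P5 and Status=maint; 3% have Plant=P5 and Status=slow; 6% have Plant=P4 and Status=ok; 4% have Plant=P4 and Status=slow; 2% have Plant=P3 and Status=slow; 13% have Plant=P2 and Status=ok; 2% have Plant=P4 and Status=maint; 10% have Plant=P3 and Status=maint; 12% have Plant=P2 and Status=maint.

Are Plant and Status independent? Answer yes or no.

no

P(Plant=P5) = 0.15 and P(Status=down) = 0.29, so their product is 0.0435, but P(Plant=P5, Status=down) = 0.08. Since these differ, Plant and Status are not independent.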